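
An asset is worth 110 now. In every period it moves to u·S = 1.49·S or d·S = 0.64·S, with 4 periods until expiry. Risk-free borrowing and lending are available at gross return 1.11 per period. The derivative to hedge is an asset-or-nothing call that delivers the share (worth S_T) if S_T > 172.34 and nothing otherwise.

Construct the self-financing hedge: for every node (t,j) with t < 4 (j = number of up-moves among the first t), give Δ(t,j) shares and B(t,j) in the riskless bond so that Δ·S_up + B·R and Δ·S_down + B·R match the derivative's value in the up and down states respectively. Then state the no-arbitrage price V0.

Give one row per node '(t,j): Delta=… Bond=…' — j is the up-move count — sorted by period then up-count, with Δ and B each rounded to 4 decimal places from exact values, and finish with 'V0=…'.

(0,0): Delta=1.1557 Bond=-47.3636
(1,0): Delta=0.9657 Bond=-39.1996
(1,1): Delta=1.2217 Bond=-63.3866
(2,0): Delta=0.0000 Bond=0.0000
(2,1): Delta=1.3011 Bond=-78.6911
(2,2): Delta=1.1941 Bond=-63.6226
(3,0): Delta=0.0000 Bond=0.0000
(3,1): Delta=0.0000 Bond=0.0000
(3,2): Delta=1.7529 Bond=-157.9682
(3,3): Delta=1.0000 Bond=0.0000
V0=79.7626

The replicating-portfolio and risk-neutral prices coincide; use p* = (1.11−0.64)/(1.49−0.64) = 0.5529 for the latter.
Payoff layer (t=4): V(4,0)=0.0000, V(4,1)=0.0000, V(4,2)=0.0000, V(4,3)=232.8796, V(4,4)=542.1728
Node (3,0) S=28.8358: V=(p*·0.0000+(1−p*)·0.0000)/1.11=0.0000; Δ=(0.0000−0.0000)/(42.9654−18.4549)=0.0000; B=V−Δ·S=0.0000
Node (3,1) S=67.1334: V=(p*·0.0000+(1−p*)·0.0000)/1.11=0.0000; Δ=(0.0000−0.0000)/(100.0288−42.9654)=0.0000; B=V−Δ·S=0.0000
Node (3,2) S=156.2950: V=(p*·232.8796+(1−p*)·0.0000)/1.11=116.0079; Δ=(232.8796−0.0000)/(232.8796−100.0288)=1.7529; B=V−Δ·S=-157.9682
Node (3,3) S=363.8744: V=(p*·542.1728+(1−p*)·232.8796)/1.11=363.8744; Δ=(542.1728−232.8796)/(542.1728−232.8796)=1.0000; B=V−Δ·S=0.0000
Node (2,0) S=45.0560: V=(p*·0.0000+(1−p*)·0.0000)/1.11=0.0000; Δ=(0.0000−0.0000)/(67.1334−28.8358)=0.0000; B=V−Δ·S=0.0000
Node (2,1) S=104.8960: V=(p*·116.0079+(1−p*)·0.0000)/1.11=57.7888; Δ=(116.0079−0.0000)/(156.2950−67.1334)=1.3011; B=V−Δ·S=-78.6911
Node (2,2) S=244.2110: V=(p*·363.8744+(1−p*)·116.0079)/1.11=227.9851; Δ=(363.8744−116.0079)/(363.8744−156.2950)=1.1941; B=V−Δ·S=-63.6226
Node (1,0) S=70.4000: V=(p*·57.7888+(1−p*)·0.0000)/1.11=28.7872; Δ=(57.7888−0.0000)/(104.8960−45.0560)=0.9657; B=V−Δ·S=-39.1996
Node (1,1) S=163.9000: V=(p*·227.9851+(1−p*)·57.7888)/1.11=136.8444; Δ=(227.9851−57.7888)/(244.2110−104.8960)=1.2217; B=V−Δ·S=-63.3866
Node (0,0) S=110.0000: V=(p*·136.8444+(1−p*)·28.7872)/1.11=79.7626; Δ=(136.8444−28.7872)/(163.9000−70.4000)=1.1557; B=V−Δ·S=-47.3636
Self-financing check: at every node Δ·S+B equals the discounted successor values.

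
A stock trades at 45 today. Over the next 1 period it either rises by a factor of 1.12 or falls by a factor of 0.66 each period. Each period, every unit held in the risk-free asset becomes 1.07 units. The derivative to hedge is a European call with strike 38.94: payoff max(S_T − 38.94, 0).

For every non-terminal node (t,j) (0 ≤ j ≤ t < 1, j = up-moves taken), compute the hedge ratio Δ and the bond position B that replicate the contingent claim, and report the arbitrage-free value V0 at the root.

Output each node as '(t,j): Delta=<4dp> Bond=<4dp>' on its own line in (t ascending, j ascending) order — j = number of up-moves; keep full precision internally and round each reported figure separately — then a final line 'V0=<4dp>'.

The replicating-portfolio and risk-neutral prices coincide; use p* = (1.07−0.66)/(1.12−0.66) = 0.8913 for the latter.
Terminal values V(1,·): V(1,0)=0.0000, V(1,1)=11.4600
Node (0,0) S=45.0000: V=(p*·11.4600+(1−p*)·0.0000)/1.07=9.5461; Δ=(11.4600−0.0000)/(50.4000−29.7000)=0.5536; B=V−Δ·S=-15.3669
Self-financing check: at every node Δ·S+B equals the discounted successor values.

(0,0): Delta=0.5536 Bond=-15.3669
V0=9.5461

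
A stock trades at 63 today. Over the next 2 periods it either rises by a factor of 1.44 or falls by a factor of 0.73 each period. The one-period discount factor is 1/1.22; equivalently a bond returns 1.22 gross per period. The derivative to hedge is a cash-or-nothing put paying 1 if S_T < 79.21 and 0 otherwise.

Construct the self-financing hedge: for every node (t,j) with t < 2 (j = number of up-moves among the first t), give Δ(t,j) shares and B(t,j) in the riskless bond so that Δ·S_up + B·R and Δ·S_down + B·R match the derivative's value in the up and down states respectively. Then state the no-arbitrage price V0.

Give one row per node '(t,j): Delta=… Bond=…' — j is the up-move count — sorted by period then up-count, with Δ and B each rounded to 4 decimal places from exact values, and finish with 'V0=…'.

Risk-neutral probability p* = (R−d)/(u−d) = (1.22−0.73)/(1.44−0.73) = 0.6901.
Terminal payoffs: V(2,0)=1.0000, V(2,1)=1.0000, V(2,2)=0.0000
  t=1,j=0: stock 45.9900 → up 66.2256 (V=1.0000), down 33.5727 (V=1.0000). Price 0.8197; hedge Δ=0.0000, bond B=0.8197.
  t=1,j=1: stock 90.7200 → up 130.6368 (V=0.0000), down 66.2256 (V=1.0000). Price 0.2540; hedge Δ=-0.0155, bond B=1.6624.
  t=0,j=0: stock 63.0000 → up 90.7200 (V=0.2540), down 45.9900 (V=0.8197). Price 0.3519; hedge Δ=-0.0126, bond B=1.1486.
The time-0 hedge costs 0.3519, which is the no-arbitrage price.

(0,0): Delta=-0.0126 Bond=1.1486
(1,0): Delta=0.0000 Bond=0.8197
(1,1): Delta=-0.0155 Bond=1.6624
V0=0.3519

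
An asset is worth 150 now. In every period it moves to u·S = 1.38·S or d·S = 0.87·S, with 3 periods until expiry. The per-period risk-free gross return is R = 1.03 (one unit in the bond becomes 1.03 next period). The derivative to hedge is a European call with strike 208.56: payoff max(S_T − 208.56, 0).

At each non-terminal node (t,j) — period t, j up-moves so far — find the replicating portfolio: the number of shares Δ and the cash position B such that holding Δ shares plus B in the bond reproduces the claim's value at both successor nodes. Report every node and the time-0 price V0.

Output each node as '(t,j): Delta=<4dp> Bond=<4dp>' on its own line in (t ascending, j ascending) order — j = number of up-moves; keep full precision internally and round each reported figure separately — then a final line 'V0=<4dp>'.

Since d<R<u, set p* = (R−d)/(u−d) = 0.3137; price each node as the discounted p*-expectation of its children.
Terminal values V(3,·): V(3,0)=0.0000, V(3,1)=0.0000, V(3,2)=39.9642, V(3,3)=185.6508
(2,0): S=113.5350. Δ = (V_up−V_dn)/(S_up−S_dn) = (0.0000−0.0000)/(156.6783−98.7754) = 0.0000. V = [p*·0.0000 + (1−p*)·0.0000]/1.03 = 0.0000. B = V − Δ·S = 0.0000.
(2,1): S=180.0900. Δ = (V_up−V_dn)/(S_up−S_dn) = (39.9642−0.0000)/(248.5242−156.6783) = 0.4351. V = [p*·39.9642 + (1−p*)·0.0000]/1.03 = 12.1726. B = V − Δ·S = -66.1886.
(2,2): S=285.6600. Δ = (V_up−V_dn)/(S_up−S_dn) = (185.6508−39.9642)/(394.2108−248.5242) = 1.0000. V = [p*·185.6508 + (1−p*)·39.9642]/1.03 = 83.1746. B = V − Δ·S = -202.4854.
(1,0): S=130.5000. Δ = (V_up−V_dn)/(S_up−S_dn) = (12.1726−0.0000)/(180.0900−113.5350) = 0.1829. V = [p*·12.1726 + (1−p*)·0.0000]/1.03 = 3.7076. B = V − Δ·S = -20.1602.
(1,1): S=207.0000. Δ = (V_up−V_dn)/(S_up−S_dn) = (83.1746−12.1726)/(285.6600−180.0900) = 0.6726. V = [p*·83.1746 + (1−p*)·12.1726]/1.03 = 33.4444. B = V − Δ·S = -105.7751.
(0,0): S=150.0000. Δ = (V_up−V_dn)/(S_up−S_dn) = (33.4444−3.7076)/(207.0000−130.5000) = 0.3887. V = [p*·33.4444 + (1−p*)·3.7076]/1.03 = 12.6571. B = V − Δ·S = -45.6503.
The time-0 hedge costs 12.6571, which is the no-arbitrage price.

(0,0): Delta=0.3887 Bond=-45.6503
(1,0): Delta=0.1829 Bond=-20.1602
(1,1): Delta=0.6726 Bond=-105.7751
(2,0): Delta=0.0000 Bond=0.0000
(2,1): Delta=0.4351 Bond=-66.1886
(2,2): Delta=1.0000 Bond=-202.4854
V0=12.6571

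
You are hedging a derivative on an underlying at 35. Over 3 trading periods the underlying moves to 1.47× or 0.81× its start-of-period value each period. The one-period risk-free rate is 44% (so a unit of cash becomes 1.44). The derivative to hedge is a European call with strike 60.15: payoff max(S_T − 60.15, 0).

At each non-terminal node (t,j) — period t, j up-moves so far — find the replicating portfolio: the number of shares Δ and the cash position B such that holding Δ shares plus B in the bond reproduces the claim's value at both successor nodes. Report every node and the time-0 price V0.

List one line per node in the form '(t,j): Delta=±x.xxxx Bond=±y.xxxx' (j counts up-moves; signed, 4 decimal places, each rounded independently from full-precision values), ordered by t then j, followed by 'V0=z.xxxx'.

Since d<R<u, set p* = (R−d)/(u−d) = 0.9545; price each node as the discounted p*-expectation of its children.
Terminal values V(3,·): V(3,0)=0.0000, V(3,1)=0.0000, V(3,2)=1.1115, V(3,3)=51.0283
Node (2,0) S=22.9635: V=(p*·0.0000+(1−p*)·0.0000)/1.44=0.0000; Δ=(0.0000−0.0000)/(33.7563−18.6004)=0.0000; B=V−Δ·S=0.0000
Node (2,1) S=41.6745: V=(p*·1.1115+(1−p*)·0.0000)/1.44=0.7368; Δ=(1.1115−0.0000)/(61.2615−33.7563)=0.0404; B=V−Δ·S=-0.9473
Node (2,2) S=75.6315: V=(p*·51.0283+(1−p*)·1.1115)/1.44=33.8607; Δ=(51.0283−1.1115)/(111.1783−61.2615)=1.0000; B=V−Δ·S=-41.7708
Node (1,0) S=28.3500: V=(p*·0.7368+(1−p*)·0.0000)/1.44=0.4884; Δ=(0.7368−0.0000)/(41.6745−22.9635)=0.0394; B=V−Δ·S=-0.6280
Node (1,1) S=51.4500: V=(p*·33.8607+(1−p*)·0.7368)/1.44=22.4688; Δ=(33.8607−0.7368)/(75.6315−41.6745)=0.9755; B=V−Δ·S=-27.7189
Node (0,0) S=35.0000: V=(p*·22.4688+(1−p*)·0.4884)/1.44=14.9095; Δ=(22.4688−0.4884)/(51.4500−28.3500)=0.9515; B=V−Δ·S=-18.3941
Root portfolio cost Δ·35+B reproduces V0=14.9095.

(0,0): Delta=0.9515 Bond=-18.3941
(1,0): Delta=0.0394 Bond=-0.6280
(1,1): Delta=0.9755 Bond=-27.7189
(2,0): Delta=0.0000 Bond=0.0000
(2,1): Delta=0.0404 Bond=-0.9473
(2,2): Delta=1.0000 Bond=-41.7708
V0=14.9095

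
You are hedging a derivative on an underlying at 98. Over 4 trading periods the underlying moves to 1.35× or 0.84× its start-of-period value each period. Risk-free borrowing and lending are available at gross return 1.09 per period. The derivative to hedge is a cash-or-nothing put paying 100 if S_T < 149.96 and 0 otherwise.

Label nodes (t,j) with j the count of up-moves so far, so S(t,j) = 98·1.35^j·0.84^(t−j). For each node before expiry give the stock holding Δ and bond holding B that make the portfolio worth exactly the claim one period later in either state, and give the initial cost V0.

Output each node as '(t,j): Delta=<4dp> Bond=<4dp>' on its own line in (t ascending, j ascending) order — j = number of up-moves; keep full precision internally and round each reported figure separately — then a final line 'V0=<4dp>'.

(0,0): Delta=-0.5678 Bond=105.3792
(1,0): Delta=-0.4817 Bond=107.7795
(1,1): Delta=-0.6235 Bond=122.2305
(2,0): Delta=0.0000 Bond=84.1680
(2,1): Delta=-0.7935 Bond=152.1237
(2,2): Delta=-0.5135 Bond=113.5831
(3,0): Delta=0.0000 Bond=91.7431
(3,1): Delta=0.0000 Bond=91.7431
(3,2): Delta=-1.3069 Bond=242.8494
(3,3): Delta=0.0000 Bond=0.0000
V0=49.7357

The replicating-portfolio and risk-neutral prices coincide; use p* = (1.09−0.84)/(1.35−0.84) = 0.4902 for the latter.
Terminal payoffs: V(4,0)=100.0000, V(4,1)=100.0000, V(4,2)=100.0000, V(4,3)=0.0000, V(4,4)=0.0000
(3,0): S=58.0850. Δ = (V_up−V_dn)/(S_up−S_dn) = (100.0000−100.0000)/(78.4147−48.7914) = 0.0000. V = [p*·100.0000 + (1−p*)·100.0000]/1.09 = 91.7431. B = V − Δ·S = 91.7431.
(3,1): S=93.3509. Δ = (V_up−V_dn)/(S_up−S_dn) = (100.0000−100.0000)/(126.0237−78.4147) = 0.0000. V = [p*·100.0000 + (1−p*)·100.0000]/1.09 = 91.7431. B = V − Δ·S = 91.7431.
(3,2): S=150.0282. Δ = (V_up−V_dn)/(S_up−S_dn) = (0.0000−100.0000)/(202.5381−126.0237) = -1.3069. V = [p*·0.0000 + (1−p*)·100.0000]/1.09 = 46.7710. B = V − Δ·S = 242.8494.
(3,3): S=241.1168. Δ = (V_up−V_dn)/(S_up−S_dn) = (0.0000−0.0000)/(325.5076−202.5381) = 0.0000. V = [p*·0.0000 + (1−p*)·0.0000]/1.09 = 0.0000. B = V − Δ·S = 0.0000.
(2,0): S=69.1488. Δ = (V_up−V_dn)/(S_up−S_dn) = (91.7431−91.7431)/(93.3509−58.0850) = 0.0000. V = [p*·91.7431 + (1−p*)·91.7431]/1.09 = 84.1680. B = V − Δ·S = 84.1680.
(2,1): S=111.1320. Δ = (V_up−V_dn)/(S_up−S_dn) = (46.7710−91.7431)/(150.0282−93.3509) = -0.7935. V = [p*·46.7710 + (1−p*)·91.7431]/1.09 = 63.9431. B = V − Δ·S = 152.1237.
(2,2): S=178.6050. Δ = (V_up−V_dn)/(S_up−S_dn) = (0.0000−46.7710)/(241.1168−150.0282) = -0.5135. V = [p*·0.0000 + (1−p*)·46.7710]/1.09 = 21.8753. B = V − Δ·S = 113.5831.
(1,0): S=82.3200. Δ = (V_up−V_dn)/(S_up−S_dn) = (63.9431−84.1680)/(111.1320−69.1488) = -0.4817. V = [p*·63.9431 + (1−p*)·84.1680]/1.09 = 68.1228. B = V − Δ·S = 107.7795.
(1,1): S=132.3000. Δ = (V_up−V_dn)/(S_up−S_dn) = (21.8753−63.9431)/(178.6050−111.1320) = -0.6235. V = [p*·21.8753 + (1−p*)·63.9431]/1.09 = 39.7446. B = V − Δ·S = 122.2305.
(0,0): S=98.0000. Δ = (V_up−V_dn)/(S_up−S_dn) = (39.7446−68.1228)/(132.3000−82.3200) = -0.5678. V = [p*·39.7446 + (1−p*)·68.1228]/1.09 = 49.7357. B = V − Δ·S = 105.3792.
Each (Δ,B) replicates both successor values, so the strategy is self-financing and V0 is arbitrage-free.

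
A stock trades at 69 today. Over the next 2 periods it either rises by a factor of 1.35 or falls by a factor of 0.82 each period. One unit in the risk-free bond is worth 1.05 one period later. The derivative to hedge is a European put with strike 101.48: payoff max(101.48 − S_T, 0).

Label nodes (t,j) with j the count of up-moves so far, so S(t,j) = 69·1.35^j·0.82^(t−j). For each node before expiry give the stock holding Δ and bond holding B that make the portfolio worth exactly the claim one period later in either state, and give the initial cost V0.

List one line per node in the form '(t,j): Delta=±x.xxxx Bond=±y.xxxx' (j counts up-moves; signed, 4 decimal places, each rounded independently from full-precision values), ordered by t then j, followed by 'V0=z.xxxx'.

Since d<R<u, set p* = (R−d)/(u−d) = 0.4340; price each node as the discounted p*-expectation of its children.
Terminal payoffs: V(2,0)=55.0844, V(2,1)=25.0970, V(2,2)=0.0000
Node (1,0) S=56.5800: V=(p*·25.0970+(1−p*)·55.0844)/1.05=40.0676; Δ=(25.0970−55.0844)/(76.3830−46.3956)=-1.0000; B=V−Δ·S=96.6476
Node (1,1) S=93.1500: V=(p*·0.0000+(1−p*)·25.0970)/1.05=13.5294; Δ=(0.0000−25.0970)/(125.7525−76.3830)=-0.5084; B=V−Δ·S=60.8822
Node (0,0) S=69.0000: V=(p*·13.5294+(1−p*)·40.0676)/1.05=27.1915; Δ=(13.5294−40.0676)/(93.1500−56.5800)=-0.7257; B=V−Δ·S=77.2636
Self-financing check: at every node Δ·S+B equals the discounted successor values.

(0,0): Delta=-0.7257 Bond=77.2636
(1,0): Delta=-1.0000 Bond=96.6476
(1,1): Delta=-0.5084 Bond=60.8822
V0=27.1915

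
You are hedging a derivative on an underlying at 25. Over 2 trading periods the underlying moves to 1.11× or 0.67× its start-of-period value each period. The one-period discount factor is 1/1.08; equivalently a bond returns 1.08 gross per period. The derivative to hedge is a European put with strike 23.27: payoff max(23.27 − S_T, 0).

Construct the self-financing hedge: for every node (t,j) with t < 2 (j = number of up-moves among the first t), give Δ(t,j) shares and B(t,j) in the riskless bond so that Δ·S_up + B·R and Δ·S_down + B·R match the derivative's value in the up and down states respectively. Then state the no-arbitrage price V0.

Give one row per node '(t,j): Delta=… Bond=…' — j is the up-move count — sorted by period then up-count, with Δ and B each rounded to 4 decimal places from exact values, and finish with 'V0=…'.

(0,0): Delta=-0.4092 Bond=10.7871
(1,0): Delta=-1.0000 Bond=21.5463
(1,1): Delta=-0.3831 Bond=10.9260
V0=0.5576

The replicating-portfolio and risk-neutral prices coincide; use p* = (1.08−0.67)/(1.11−0.67) = 0.9318 for the latter.
At expiry t=2: V(2,0)=12.0475, V(2,1)=4.6775, V(2,2)=0.0000
(1,0): S=16.7500. Δ = (V_up−V_dn)/(S_up−S_dn) = (4.6775−12.0475)/(18.5925−11.2225) = -1.0000. V = [p*·4.6775 + (1−p*)·12.0475]/1.08 = 4.7963. B = V − Δ·S = 21.5463.
(1,1): S=27.7500. Δ = (V_up−V_dn)/(S_up−S_dn) = (0.0000−4.6775)/(30.8025−18.5925) = -0.3831. V = [p*·0.0000 + (1−p*)·4.6775]/1.08 = 0.2953. B = V − Δ·S = 10.9260.
(0,0): S=25.0000. Δ = (V_up−V_dn)/(S_up−S_dn) = (0.2953−4.7963)/(27.7500−16.7500) = -0.4092. V = [p*·0.2953 + (1−p*)·4.7963]/1.08 = 0.5576. B = V − Δ·S = 10.7871.
Check: Δ(0,0)·S0 + B(0,0) = 0.5576 = V0.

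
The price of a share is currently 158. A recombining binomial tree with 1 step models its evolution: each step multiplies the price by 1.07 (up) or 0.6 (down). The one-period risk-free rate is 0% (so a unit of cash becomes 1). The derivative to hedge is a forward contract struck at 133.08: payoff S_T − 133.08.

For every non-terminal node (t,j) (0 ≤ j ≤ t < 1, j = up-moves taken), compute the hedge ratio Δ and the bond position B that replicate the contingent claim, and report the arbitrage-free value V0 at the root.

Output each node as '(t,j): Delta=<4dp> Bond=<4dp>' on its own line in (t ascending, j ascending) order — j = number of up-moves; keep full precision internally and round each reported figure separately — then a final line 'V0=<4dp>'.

Risk-neutral probability p* = (R−d)/(u−d) = (1−0.6)/(1.07−0.6) = 0.8511.
Terminal payoffs: V(1,0)=-38.2800, V(1,1)=35.9800
(0,0): S=158.0000. Δ = (V_up−V_dn)/(S_up−S_dn) = (35.9800−-38.2800)/(169.0600−94.8000) = 1.0000. V = [p*·35.9800 + (1−p*)·-38.2800]/1 = 24.9200. B = V − Δ·S = -133.0800.
Root portfolio cost Δ·158+B reproduces V0=24.9200.

(0,0): Delta=1.0000 Bond=-133.0800
V0=24.9200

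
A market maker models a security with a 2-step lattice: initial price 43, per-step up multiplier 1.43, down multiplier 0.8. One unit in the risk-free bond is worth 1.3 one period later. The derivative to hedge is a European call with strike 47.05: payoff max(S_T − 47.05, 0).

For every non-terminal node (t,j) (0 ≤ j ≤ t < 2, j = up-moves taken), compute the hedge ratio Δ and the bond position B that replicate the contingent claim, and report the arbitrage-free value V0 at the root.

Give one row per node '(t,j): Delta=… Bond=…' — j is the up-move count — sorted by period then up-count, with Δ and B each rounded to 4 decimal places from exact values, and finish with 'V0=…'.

(0,0): Delta=0.8856 Bond=-22.4275
(1,0): Delta=0.0988 Bond=-2.0923
(1,1): Delta=1.0000 Bond=-36.1923
V0=15.6518

Risk-neutral probability p* = (R−d)/(u−d) = (1.3−0.8)/(1.43−0.8) = 0.7937.
Terminal values V(2,·): V(2,0)=0.0000, V(2,1)=2.1420, V(2,2)=40.8807
(1,0): S=34.4000. Δ = (V_up−V_dn)/(S_up−S_dn) = (2.1420−0.0000)/(49.1920−27.5200) = 0.0988. V = [p*·2.1420 + (1−p*)·0.0000]/1.3 = 1.3077. B = V − Δ·S = -2.0923.
(1,1): S=61.4900. Δ = (V_up−V_dn)/(S_up−S_dn) = (40.8807−2.1420)/(87.9307−49.1920) = 1.0000. V = [p*·40.8807 + (1−p*)·2.1420]/1.3 = 25.2977. B = V − Δ·S = -36.1923.
(0,0): S=43.0000. Δ = (V_up−V_dn)/(S_up−S_dn) = (25.2977−1.3077)/(61.4900−34.4000) = 0.8856. V = [p*·25.2977 + (1−p*)·1.3077]/1.3 = 15.6518. B = V − Δ·S = -22.4275.
The time-0 hedge costs 15.6518, which is the no-arbitrage price.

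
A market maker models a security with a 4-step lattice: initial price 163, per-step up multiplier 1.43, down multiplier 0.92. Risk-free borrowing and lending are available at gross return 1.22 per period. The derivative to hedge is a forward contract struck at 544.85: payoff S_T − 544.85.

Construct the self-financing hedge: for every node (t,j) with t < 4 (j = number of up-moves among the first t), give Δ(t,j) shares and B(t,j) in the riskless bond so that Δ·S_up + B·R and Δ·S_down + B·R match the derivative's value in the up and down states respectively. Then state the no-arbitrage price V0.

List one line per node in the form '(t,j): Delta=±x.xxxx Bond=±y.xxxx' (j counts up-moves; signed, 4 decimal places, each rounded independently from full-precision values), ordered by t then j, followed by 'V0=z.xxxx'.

Under the risk-neutral measure, an up-move has probability p* = (R−d)/(u−d) = 0.5882 and values discount at R = 1.22.
Payoff layer (t=4): V(4,0)=-428.0779, V(4,1)=-363.3456, V(4,2)=-262.7291, V(4,3)=-106.3359, V(4,4)=136.7534
  t=3,j=0: stock 126.9261 → up 181.5044 (V=-363.3456), down 116.7721 (V=-428.0779). Price -319.6722; hedge Δ=1.0000, bond B=-446.5984.
  t=3,j=1: stock 197.2874 → up 282.1209 (V=-262.7291), down 181.5044 (V=-363.3456). Price -249.3110; hedge Δ=1.0000, bond B=-446.5984.
  t=3,j=2: stock 306.6532 → up 438.5141 (V=-106.3359), down 282.1209 (V=-262.7291). Price -139.9452; hedge Δ=1.0000, bond B=-446.5984.
  t=3,j=3: stock 476.6457 → up 681.6034 (V=136.7534), down 438.5141 (V=-106.3359). Price 30.0474; hedge Δ=1.0000, bond B=-446.5984.
  t=2,j=0: stock 137.9632 → up 197.2874 (V=-249.3110), down 126.9261 (V=-319.6722). Price -228.1010; hedge Δ=1.0000, bond B=-366.0642.
  t=2,j=1: stock 214.4428 → up 306.6532 (V=-139.9452), down 197.2874 (V=-249.3110). Price -151.6214; hedge Δ=1.0000, bond B=-366.0642.
  t=2,j=2: stock 333.3187 → up 476.6457 (V=30.0474), down 306.6532 (V=-139.9452). Price -32.7455; hedge Δ=1.0000, bond B=-366.0642.
  t=1,j=0: stock 149.9600 → up 214.4428 (V=-151.6214), down 137.9632 (V=-228.1010). Price -150.0926; hedge Δ=1.0000, bond B=-300.0526.
  t=1,j=1: stock 233.0900 → up 333.3187 (V=-32.7455), down 214.4428 (V=-151.6214). Price -66.9626; hedge Δ=1.0000, bond B=-300.0526.
  t=0,j=0: stock 163.0000 → up 233.0900 (V=-66.9626), down 149.9600 (V=-150.0926). Price -82.9448; hedge Δ=1.0000, bond B=-245.9448.
Root portfolio cost Δ·163+B reproduces V0=-82.9448.

(0,0): Delta=1.0000 Bond=-245.9448
(1,0): Delta=1.0000 Bond=-300.0526
(1,1): Delta=1.0000 Bond=-300.0526
(2,0): Delta=1.0000 Bond=-366.0642
(2,1): Delta=1.0000 Bond=-366.0642
(2,2): Delta=1.0000 Bond=-366.0642
(3,0): Delta=1.0000 Bond=-446.5984
(3,1): Delta=1.0000 Bond=-446.5984
(3,2): Delta=1.0000 Bond=-446.5984
(3,3): Delta=1.0000 Bond=-446.5984
V0=-82.9448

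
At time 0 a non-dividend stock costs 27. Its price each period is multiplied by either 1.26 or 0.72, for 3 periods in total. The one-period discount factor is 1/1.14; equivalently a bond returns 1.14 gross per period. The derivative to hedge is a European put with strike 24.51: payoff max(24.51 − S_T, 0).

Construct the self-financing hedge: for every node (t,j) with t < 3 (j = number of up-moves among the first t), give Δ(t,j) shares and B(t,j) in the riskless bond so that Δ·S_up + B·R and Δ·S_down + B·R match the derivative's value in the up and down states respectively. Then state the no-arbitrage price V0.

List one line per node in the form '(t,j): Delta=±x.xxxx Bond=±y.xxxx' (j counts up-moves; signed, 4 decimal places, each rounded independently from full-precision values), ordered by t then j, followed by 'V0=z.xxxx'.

(0,0): Delta=-0.1451 Bond=4.5593
(1,0): Delta=-0.5871 Bond=13.7902
(1,1): Delta=-0.0729 Bond=2.7426
(2,0): Delta=-1.0000 Bond=21.5000
(2,1): Delta=-0.5197 Bond=14.0697
(2,2): Delta=0.0000 Bond=0.0000
V0=0.6415

The replicating-portfolio and risk-neutral prices coincide; use p* = (1.14−0.72)/(1.26−0.72) = 0.7778 for the latter.
At expiry t=3: V(3,0)=14.4323, V(3,1)=6.8740, V(3,2)=0.0000, V(3,3)=0.0000
  t=2,j=0: stock 13.9968 → up 17.6360 (V=6.8740), down 10.0777 (V=14.4323). Price 7.5032; hedge Δ=-1.0000, bond B=21.5000.
  t=2,j=1: stock 24.4944 → up 30.8629 (V=0.0000), down 17.6360 (V=6.8740). Price 1.3400; hedge Δ=-0.5197, bond B=14.0697.
  t=2,j=2: stock 42.8652 → up 54.0102 (V=0.0000), down 30.8629 (V=0.0000). Price 0.0000; hedge Δ=0.0000, bond B=0.0000.
  t=1,j=0: stock 19.4400 → up 24.4944 (V=1.3400), down 13.9968 (V=7.5032). Price 2.3768; hedge Δ=-0.5871, bond B=13.7902.
  t=1,j=1: stock 34.0200 → up 42.8652 (V=0.0000), down 24.4944 (V=1.3400). Price 0.2612; hedge Δ=-0.0729, bond B=2.7426.
  t=0,j=0: stock 27.0000 → up 34.0200 (V=0.2612), down 19.4400 (V=2.3768). Price 0.6415; hedge Δ=-0.1451, bond B=4.5593.
Self-financing check: at every node Δ·S+B equals the discounted successor values.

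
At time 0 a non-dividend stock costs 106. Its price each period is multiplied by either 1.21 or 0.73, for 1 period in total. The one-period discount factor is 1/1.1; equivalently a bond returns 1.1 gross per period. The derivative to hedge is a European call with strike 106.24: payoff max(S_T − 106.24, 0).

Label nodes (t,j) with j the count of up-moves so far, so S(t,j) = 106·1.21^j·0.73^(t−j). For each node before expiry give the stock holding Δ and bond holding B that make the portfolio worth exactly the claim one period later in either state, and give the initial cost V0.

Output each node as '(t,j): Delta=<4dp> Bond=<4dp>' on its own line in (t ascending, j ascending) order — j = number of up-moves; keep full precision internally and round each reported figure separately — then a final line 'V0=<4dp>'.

(0,0): Delta=0.4328 Bond=-30.4443
V0=15.4307

Since d<R<u, set p* = (R−d)/(u−d) = 0.7708; price each node as the discounted p*-expectation of its children.
Payoff layer (t=1): V(1,0)=0.0000, V(1,1)=22.0200
  t=0,j=0: stock 106.0000 → up 128.2600 (V=22.0200), down 77.3800 (V=0.0000). Price 15.4307; hedge Δ=0.4328, bond B=-30.4443.
The time-0 hedge costs 15.4307, which is the no-arbitrage price.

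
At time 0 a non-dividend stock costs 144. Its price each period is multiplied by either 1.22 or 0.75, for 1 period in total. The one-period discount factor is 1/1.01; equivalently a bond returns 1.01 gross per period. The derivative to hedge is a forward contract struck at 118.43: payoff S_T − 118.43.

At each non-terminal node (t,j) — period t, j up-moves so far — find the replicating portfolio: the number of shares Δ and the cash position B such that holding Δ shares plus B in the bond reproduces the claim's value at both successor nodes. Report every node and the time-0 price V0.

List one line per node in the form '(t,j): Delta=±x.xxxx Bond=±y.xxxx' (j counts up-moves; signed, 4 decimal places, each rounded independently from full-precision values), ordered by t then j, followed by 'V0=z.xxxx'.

The replicating-portfolio and risk-neutral prices coincide; use p* = (1.01−0.75)/(1.22−0.75) = 0.5532 for the latter.
Terminal payoffs: V(1,0)=-10.4300, V(1,1)=57.2500
  t=0,j=0: stock 144.0000 → up 175.6800 (V=57.2500), down 108.0000 (V=-10.4300). Price 26.7426; hedge Δ=1.0000, bond B=-117.2574.
Self-financing check: at every node Δ·S+B equals the discounted successor values.

(0,0): Delta=1.0000 Bond=-117.2574
V0=26.7426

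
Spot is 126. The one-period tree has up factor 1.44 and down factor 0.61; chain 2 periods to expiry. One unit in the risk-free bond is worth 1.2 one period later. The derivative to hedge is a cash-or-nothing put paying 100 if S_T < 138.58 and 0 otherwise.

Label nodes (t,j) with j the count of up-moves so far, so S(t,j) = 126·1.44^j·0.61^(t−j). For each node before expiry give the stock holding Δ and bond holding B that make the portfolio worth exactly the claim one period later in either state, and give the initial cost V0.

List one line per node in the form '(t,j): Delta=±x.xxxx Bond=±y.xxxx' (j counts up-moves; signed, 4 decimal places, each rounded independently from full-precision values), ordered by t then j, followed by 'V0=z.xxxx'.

No-arbitrage ⇒ martingale measure with p* = (R−d)/(u−d) = 0.7108.
Terminal values V(2,·): V(2,0)=100.0000, V(2,1)=100.0000, V(2,2)=0.0000
  t=1,j=0: stock 76.8600 → up 110.6784 (V=100.0000), down 46.8846 (V=100.0000). Price 83.3333; hedge Δ=0.0000, bond B=83.3333.
  t=1,j=1: stock 181.4400 → up 261.2736 (V=0.0000), down 110.6784 (V=100.0000). Price 24.0964; hedge Δ=-0.6640, bond B=144.5783.
  t=0,j=0: stock 126.0000 → up 181.4400 (V=24.0964), down 76.8600 (V=83.3333). Price 34.3543; hedge Δ=-0.5664, bond B=105.7241.
Self-financing check: at every node Δ·S+B equals the discounted successor values.

(0,0): Delta=-0.5664 Bond=105.7241
(1,0): Delta=0.0000 Bond=83.3333
(1,1): Delta=-0.6640 Bond=144.5783
V0=34.3543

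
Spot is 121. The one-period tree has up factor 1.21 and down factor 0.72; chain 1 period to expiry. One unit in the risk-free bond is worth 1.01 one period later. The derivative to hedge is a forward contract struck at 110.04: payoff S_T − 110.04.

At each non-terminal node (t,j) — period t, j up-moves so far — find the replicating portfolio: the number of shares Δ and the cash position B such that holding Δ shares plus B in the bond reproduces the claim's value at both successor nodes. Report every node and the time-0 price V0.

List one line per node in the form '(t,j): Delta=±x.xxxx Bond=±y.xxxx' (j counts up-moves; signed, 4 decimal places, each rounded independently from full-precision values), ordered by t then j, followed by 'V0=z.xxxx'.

(0,0): Delta=1.0000 Bond=-108.9505
V0=12.0495

No-arbitrage ⇒ martingale measure with p* = (R−d)/(u−d) = 0.5918.
At expiry t=1: V(1,0)=-22.9200, V(1,1)=36.3700
(0,0): S=121.0000. Δ = (V_up−V_dn)/(S_up−S_dn) = (36.3700−-22.9200)/(146.4100−87.1200) = 1.0000. V = [p*·36.3700 + (1−p*)·-22.9200]/1.01 = 12.0495. B = V − Δ·S = -108.9505.
Check: Δ(0,0)·S0 + B(0,0) = 12.0495 = V0.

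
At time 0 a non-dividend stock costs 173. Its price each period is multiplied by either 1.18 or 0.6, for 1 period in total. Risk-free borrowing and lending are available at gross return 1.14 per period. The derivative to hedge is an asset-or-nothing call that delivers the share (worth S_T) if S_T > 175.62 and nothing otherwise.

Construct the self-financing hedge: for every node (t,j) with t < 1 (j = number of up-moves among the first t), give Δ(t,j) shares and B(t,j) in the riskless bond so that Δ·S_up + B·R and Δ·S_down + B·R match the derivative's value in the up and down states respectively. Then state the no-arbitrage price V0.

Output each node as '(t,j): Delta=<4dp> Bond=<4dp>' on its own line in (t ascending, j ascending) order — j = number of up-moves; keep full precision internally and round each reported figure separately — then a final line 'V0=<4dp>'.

The replicating-portfolio and risk-neutral prices coincide; use p* = (1.14−0.6)/(1.18−0.6) = 0.9310 for the latter.
Terminal values V(1,·): V(1,0)=0.0000, V(1,1)=204.1400
  t=0,j=0: stock 173.0000 → up 204.1400 (V=204.1400), down 103.8000 (V=0.0000). Price 166.7205; hedge Δ=2.0345, bond B=-185.2450.
Check: Δ(0,0)·S0 + B(0,0) = 166.7205 = V0.

(0,0): Delta=2.0345 Bond=-185.2450
V0=166.7205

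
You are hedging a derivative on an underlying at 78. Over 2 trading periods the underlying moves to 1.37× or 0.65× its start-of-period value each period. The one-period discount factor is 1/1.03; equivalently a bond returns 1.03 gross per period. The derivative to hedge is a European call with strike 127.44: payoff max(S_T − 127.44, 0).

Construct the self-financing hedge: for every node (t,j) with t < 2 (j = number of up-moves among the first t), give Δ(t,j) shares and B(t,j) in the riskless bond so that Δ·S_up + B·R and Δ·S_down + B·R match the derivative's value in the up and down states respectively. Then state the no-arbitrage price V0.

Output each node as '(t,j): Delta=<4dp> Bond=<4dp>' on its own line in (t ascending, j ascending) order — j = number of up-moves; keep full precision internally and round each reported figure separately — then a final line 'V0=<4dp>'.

(0,0): Delta=0.1730 Bond=-8.5144
(1,0): Delta=0.0000 Bond=0.0000
(1,1): Delta=0.2464 Bond=-16.6165
V0=4.9777

Risk-neutral probability p* = (R−d)/(u−d) = (1.03−0.65)/(1.37−0.65) = 0.5278.
At expiry t=2: V(2,0)=0.0000, V(2,1)=0.0000, V(2,2)=18.9582
  t=1,j=0: stock 50.7000 → up 69.4590 (V=0.0000), down 32.9550 (V=0.0000). Price 0.0000; hedge Δ=0.0000, bond B=0.0000.
  t=1,j=1: stock 106.8600 → up 146.3982 (V=18.9582), down 69.4590 (V=0.0000). Price 9.7143; hedge Δ=0.2464, bond B=-16.6165.
  t=0,j=0: stock 78.0000 → up 106.8600 (V=9.7143), down 50.7000 (V=0.0000). Price 4.9777; hedge Δ=0.1730, bond B=-8.5144.
Root portfolio cost Δ·78+B reproduces V0=4.9777.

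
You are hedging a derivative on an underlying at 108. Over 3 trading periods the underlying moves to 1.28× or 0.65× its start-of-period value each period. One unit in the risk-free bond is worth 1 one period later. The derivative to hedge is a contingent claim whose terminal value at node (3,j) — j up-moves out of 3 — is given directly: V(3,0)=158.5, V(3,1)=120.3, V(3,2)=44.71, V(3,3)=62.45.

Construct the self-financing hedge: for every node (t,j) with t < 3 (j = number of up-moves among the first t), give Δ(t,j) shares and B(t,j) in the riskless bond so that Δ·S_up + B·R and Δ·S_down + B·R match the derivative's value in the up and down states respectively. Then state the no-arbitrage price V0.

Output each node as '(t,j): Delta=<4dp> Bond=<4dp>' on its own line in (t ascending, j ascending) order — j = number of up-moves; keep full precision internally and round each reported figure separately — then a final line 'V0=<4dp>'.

(0,0): Delta=-0.5791 Bond=145.1650
(1,0): Delta=-1.3334 Bond=198.1221
(1,1): Delta=-0.2726 Bond=102.7992
(2,0): Delta=-1.3288 Bond=197.9127
(2,1): Delta=-1.3353 Bond=198.2897
(2,2): Delta=0.1591 Bond=26.4068
V0=82.6272

No-arbitrage ⇒ martingale measure with p* = (R−d)/(u−d) = 0.5556.
Terminal values V(3,·): V(3,0)=158.5000, V(3,1)=120.3000, V(3,2)=44.7100, V(3,3)=62.4500
  t=2,j=0: stock 45.6300 → up 58.4064 (V=120.3000), down 29.6595 (V=158.5000). Price 137.2778; hedge Δ=-1.3288, bond B=197.9127.
  t=2,j=1: stock 89.8560 → up 115.0157 (V=44.7100), down 58.4064 (V=120.3000). Price 78.3056; hedge Δ=-1.3353, bond B=198.2897.
  t=2,j=2: stock 176.9472 → up 226.4924 (V=62.4500), down 115.0157 (V=44.7100). Price 54.5656; hedge Δ=0.1591, bond B=26.4068.
  t=1,j=0: stock 70.2000 → up 89.8560 (V=78.3056), down 45.6300 (V=137.2778). Price 104.5154; hedge Δ=-1.3334, bond B=198.1221.
  t=1,j=1: stock 138.2400 → up 176.9472 (V=54.5656), down 89.8560 (V=78.3056). Price 65.1167; hedge Δ=-0.2726, bond B=102.7992.
  t=0,j=0: stock 108.0000 → up 138.2400 (V=65.1167), down 70.2000 (V=104.5154). Price 82.6272; hedge Δ=-0.5791, bond B=145.1650.
Self-financing check: at every node Δ·S+B equals the discounted successor values.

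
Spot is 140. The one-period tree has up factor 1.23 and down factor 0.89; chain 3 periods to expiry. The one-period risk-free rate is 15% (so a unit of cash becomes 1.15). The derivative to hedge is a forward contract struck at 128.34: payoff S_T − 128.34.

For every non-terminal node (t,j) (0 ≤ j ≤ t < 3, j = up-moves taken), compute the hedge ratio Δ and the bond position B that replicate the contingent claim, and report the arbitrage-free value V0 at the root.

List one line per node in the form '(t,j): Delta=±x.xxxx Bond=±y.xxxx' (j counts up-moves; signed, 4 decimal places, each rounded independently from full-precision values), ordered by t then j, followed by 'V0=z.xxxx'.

Under the risk-neutral measure, an up-move has probability p* = (R−d)/(u−d) = 0.7647 and values discount at R = 1.15.
Terminal values V(3,·): V(3,0)=-29.6443, V(3,1)=8.0596, V(3,2)=60.1673, V(3,3)=132.1814
Node (2,0) S=110.8940: V=(p*·8.0596+(1−p*)·-29.6443)/1.15=-0.7060; Δ=(8.0596−-29.6443)/(136.3996−98.6957)=1.0000; B=V−Δ·S=-111.6000
Node (2,1) S=153.2580: V=(p*·60.1673+(1−p*)·8.0596)/1.15=41.6580; Δ=(60.1673−8.0596)/(188.5073−136.3996)=1.0000; B=V−Δ·S=-111.6000
Node (2,2) S=211.8060: V=(p*·132.1814+(1−p*)·60.1673)/1.15=100.2060; Δ=(132.1814−60.1673)/(260.5214−188.5073)=1.0000; B=V−Δ·S=-111.6000
Node (1,0) S=124.6000: V=(p*·41.6580+(1−p*)·-0.7060)/1.15=27.5565; Δ=(41.6580−-0.7060)/(153.2580−110.8940)=1.0000; B=V−Δ·S=-97.0435
Node (1,1) S=172.2000: V=(p*·100.2060+(1−p*)·41.6580)/1.15=75.1565; Δ=(100.2060−41.6580)/(211.8060−153.2580)=1.0000; B=V−Δ·S=-97.0435
Node (0,0) S=140.0000: V=(p*·75.1565+(1−p*)·27.5565)/1.15=55.6144; Δ=(75.1565−27.5565)/(172.2000−124.6000)=1.0000; B=V−Δ·S=-84.3856
Each (Δ,B) replicates both successor values, so the strategy is self-financing and V0 is arbitrage-free.

(0,0): Delta=1.0000 Bond=-84.3856
(1,0): Delta=1.0000 Bond=-97.0435
(1,1): Delta=1.0000 Bond=-97.0435
(2,0): Delta=1.0000 Bond=-111.6000
(2,1): Delta=1.0000 Bond=-111.6000
(2,2): Delta=1.0000 Bond=-111.6000
V0=55.6144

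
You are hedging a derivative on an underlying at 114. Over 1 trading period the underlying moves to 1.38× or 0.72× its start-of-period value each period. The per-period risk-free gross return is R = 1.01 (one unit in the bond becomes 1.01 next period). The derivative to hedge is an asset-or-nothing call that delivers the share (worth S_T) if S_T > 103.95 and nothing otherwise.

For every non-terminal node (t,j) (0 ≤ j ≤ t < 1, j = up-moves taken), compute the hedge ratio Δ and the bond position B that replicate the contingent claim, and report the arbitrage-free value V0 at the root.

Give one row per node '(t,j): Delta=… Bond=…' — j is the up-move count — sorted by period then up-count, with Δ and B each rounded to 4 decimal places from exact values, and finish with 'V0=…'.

Since d<R<u, set p* = (R−d)/(u−d) = 0.4394; price each node as the discounted p*-expectation of its children.
Terminal values V(1,·): V(1,0)=0.0000, V(1,1)=157.3200
(0,0): S=114.0000. Δ = (V_up−V_dn)/(S_up−S_dn) = (157.3200−0.0000)/(157.3200−82.0800) = 2.0909. V = [p*·157.3200 + (1−p*)·0.0000]/1.01 = 68.4410. B = V − Δ·S = -169.9226.
Self-financing check: at every node Δ·S+B equals the discounted successor values.

(0,0): Delta=2.0909 Bond=-169.9226
V0=68.4410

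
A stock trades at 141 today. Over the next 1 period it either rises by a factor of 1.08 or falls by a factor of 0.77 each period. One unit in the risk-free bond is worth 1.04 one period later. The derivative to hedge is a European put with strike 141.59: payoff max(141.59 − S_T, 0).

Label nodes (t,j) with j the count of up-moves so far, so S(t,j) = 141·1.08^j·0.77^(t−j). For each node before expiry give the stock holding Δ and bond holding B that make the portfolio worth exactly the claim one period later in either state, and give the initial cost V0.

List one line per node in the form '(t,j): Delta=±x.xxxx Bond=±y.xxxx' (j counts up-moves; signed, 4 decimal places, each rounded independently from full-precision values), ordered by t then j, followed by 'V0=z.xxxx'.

Risk-neutral probability p* = (R−d)/(u−d) = (1.04−0.77)/(1.08−0.77) = 0.8710.
Payoff layer (t=1): V(1,0)=33.0200, V(1,1)=0.0000
Node (0,0) S=141.0000: V=(p*·0.0000+(1−p*)·33.0200)/1.04=4.0968; Δ=(0.0000−33.0200)/(152.2800−108.5700)=-0.7554; B=V−Δ·S=110.6129
The time-0 hedge costs 4.0968, which is the no-arbitrage price.

(0,0): Delta=-0.7554 Bond=110.6129
V0=4.0968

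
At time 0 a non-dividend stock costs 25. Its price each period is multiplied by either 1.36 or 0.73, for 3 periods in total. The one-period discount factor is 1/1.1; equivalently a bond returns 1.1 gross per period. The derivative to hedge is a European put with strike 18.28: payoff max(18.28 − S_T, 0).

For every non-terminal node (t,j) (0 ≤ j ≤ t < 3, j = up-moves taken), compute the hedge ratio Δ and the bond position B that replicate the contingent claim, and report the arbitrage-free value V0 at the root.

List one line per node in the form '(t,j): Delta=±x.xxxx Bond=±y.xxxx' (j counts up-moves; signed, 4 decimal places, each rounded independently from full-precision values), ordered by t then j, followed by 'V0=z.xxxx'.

Risk-neutral probability p* = (R−d)/(u−d) = (1.1−0.73)/(1.36−0.73) = 0.5873.
Payoff layer (t=3): V(3,0)=8.5546, V(3,1)=0.1614, V(3,2)=0.0000, V(3,3)=0.0000
Node (2,0) S=13.3225: V=(p*·0.1614+(1−p*)·8.5546)/1.1=3.2957; Δ=(0.1614−8.5546)/(18.1186−9.7254)=-1.0000; B=V−Δ·S=16.6182
Node (2,1) S=24.8200: V=(p*·0.0000+(1−p*)·0.1614)/1.1=0.0606; Δ=(0.0000−0.1614)/(33.7552−18.1186)=-0.0103; B=V−Δ·S=0.3167
Node (2,2) S=46.2400: V=(p*·0.0000+(1−p*)·0.0000)/1.1=0.0000; Δ=(0.0000−0.0000)/(62.8864−33.7552)=0.0000; B=V−Δ·S=0.0000
Node (1,0) S=18.2500: V=(p*·0.0606+(1−p*)·3.2957)/1.1=1.2688; Δ=(0.0606−3.2957)/(24.8200−13.3225)=-0.2814; B=V−Δ·S=6.4039
Node (1,1) S=34.0000: V=(p*·0.0000+(1−p*)·0.0606)/1.1=0.0227; Δ=(0.0000−0.0606)/(46.2400−24.8200)=-0.0028; B=V−Δ·S=0.1188
Node (0,0) S=25.0000: V=(p*·0.0227+(1−p*)·1.2688)/1.1=0.4882; Δ=(0.0227−1.2688)/(34.0000−18.2500)=-0.0791; B=V−Δ·S=2.4661
The time-0 hedge costs 0.4882, which is the no-arbitrage price.

(0,0): Delta=-0.0791 Bond=2.4661
(1,0): Delta=-0.2814 Bond=6.4039
(1,1): Delta=-0.0028 Bond=0.1188
(2,0): Delta=-1.0000 Bond=16.6182
(2,1): Delta=-0.0103 Bond=0.3167
(2,2): Delta=0.0000 Bond=0.0000
V0=0.4882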